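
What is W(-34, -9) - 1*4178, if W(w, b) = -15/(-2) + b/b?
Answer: -8339/2 ≈ -4169.5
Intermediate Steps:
W(w, b) = 17/2 (W(w, b) = -15*(-½) + 1 = 15/2 + 1 = 17/2)
W(-34, -9) - 1*4178 = 17/2 - 1*4178 = 17/2 - 4178 = -8339/2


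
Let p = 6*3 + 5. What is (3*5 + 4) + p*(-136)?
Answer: -3109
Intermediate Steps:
p = 23 (p = 18 + 5 = 23)
(3*5 + 4) + p*(-136) = (3*5 + 4) + 23*(-136) = (15 + 4) - 3128 = 19 - 3128 = -3109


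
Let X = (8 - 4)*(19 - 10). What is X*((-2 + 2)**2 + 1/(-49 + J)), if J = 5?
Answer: -9/11 ≈ -0.81818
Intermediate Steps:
X = 36 (X = 4*9 = 36)
X*((-2 + 2)**2 + 1/(-49 + J)) = 36*((-2 + 2)**2 + 1/(-49 + 5)) = 36*(0**2 + 1/(-44)) = 36*(0 - 1/44) = 36*(-1/44) = -9/11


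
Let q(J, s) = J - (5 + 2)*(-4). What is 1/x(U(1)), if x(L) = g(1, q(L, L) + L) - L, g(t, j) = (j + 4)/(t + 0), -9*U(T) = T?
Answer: 9/287 ≈ 0.031359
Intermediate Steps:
U(T) = -T/9
q(J, s) = 28 + J (q(J, s) = J - 7*(-4) = J - 1*(-28) = J + 28 = 28 + J)
g(t, j) = (4 + j)/t
x(L) = 32 + L (x(L) = (4 + ((28 + L) + L))/1 - L = 1*(4 + (28 + 2*L)) - L = 1*(32 + 2*L) - L = (32 + 2*L) - L = 32 + L)
1/x(U(1)) = 1/(32 - ⅑*1) = 1/(32 - ⅑) = 1/(287/9) = 9/287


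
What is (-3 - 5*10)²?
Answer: 2809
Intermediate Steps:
(-3 - 5*10)² = (-3 - 50)² = (-53)² = 2809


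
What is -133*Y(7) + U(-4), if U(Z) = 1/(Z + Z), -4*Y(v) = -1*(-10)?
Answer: 2659/8 ≈ 332.38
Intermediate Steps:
Y(v) = -5/2 (Y(v) = -(-1)*(-10)/4 = -¼*10 = -5/2)
U(Z) = 1/(2*Z)
-133*Y(7) + U(-4) = -133*(-5/2) + (½)/(-4) = 665/2 + (½)*(-¼) = 665/2 - ⅛ = 2659/8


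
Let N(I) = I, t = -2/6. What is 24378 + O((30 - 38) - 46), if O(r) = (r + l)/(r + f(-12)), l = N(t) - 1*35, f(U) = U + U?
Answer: 2852360/117 ≈ 24379.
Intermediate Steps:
t = -⅓ (t = -2*⅙ = -⅓ ≈ -0.33333)
f(U) = 2*U
l = -106/3 (l = -⅓ - 1*35 = -⅓ - 35 = -106/3 ≈ -35.333)
O(r) = (-106/3 + r)/(-24 + r) (O(r) = (r - 106/3)/(r + 2*(-12)) = (-106/3 + r)/(r - 24) = (-106/3 + r)/(-24 + r))
24378 + O((30 - 38) - 46) = 24378 + (-106/3 + ((30 - 38) - 46))/(-24 + ((30 - 38) - 46)) = 24378 + (-106/3 + (-8 - 46))/(-24 + (-8 - 46)) = 24378 + (-106/3 - 54)/(-24 - 54) = 24378 - 268/3/(-78) = 24378 - 1/78*(-268/3) = 24378 + 134/117 = 2852360/117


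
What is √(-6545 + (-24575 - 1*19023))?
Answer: I*√50143 ≈ 223.93*I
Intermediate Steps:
√(-6545 + (-24575 - 1*19023)) = √(-6545 + (-24575 - 19023)) = √(-6545 - 43598) = √(-50143) = I*√50143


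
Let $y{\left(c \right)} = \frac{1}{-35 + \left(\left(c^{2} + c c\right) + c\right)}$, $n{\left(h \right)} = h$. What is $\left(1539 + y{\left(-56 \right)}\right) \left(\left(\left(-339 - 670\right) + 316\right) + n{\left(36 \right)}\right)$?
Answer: $- \frac{6249751920}{6181} \approx -1.0111 \cdot 10^{6}$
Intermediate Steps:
$y{\left(c \right)} = \frac{1}{-35 + c + 2 c^{2}}$ ($y{\left(c \right)} = \frac{1}{-35 + \left(\left(c^{2} + c^{2}\right) + c\right)} = \frac{1}{-35 + \left(2 c^{2} + c\right)} = \frac{1}{-35 + \left(c + 2 c^{2}\right)} = \frac{1}{-35 + c + 2 c^{2}}$)
$\left(1539 + y{\left(-56 \right)}\right) \left(\left(\left(-339 - 670\right) + 316\right) + n{\left(36 \right)}\right) = \left(1539 + \frac{1}{-35 - 56 + 2 \left(-56\right)^{2}}\right) \left(\left(\left(-339 - 670\right) + 316\right) + 36\right) = \left(1539 + \frac{1}{-35 - 56 + 2 \cdot 3136}\right) \left(\left(-1009 + 316\right) + 36\right) = \left(1539 + \frac{1}{-35 - 56 + 6272}\right) \left(-693 + 36\right) = \left(1539 + \frac{1}{6181}\right) \left(-657\right) = \frac{9512560}{6181} \left(-657\right) = - \frac{6249751920}{6181}$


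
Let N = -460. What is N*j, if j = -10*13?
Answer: 59800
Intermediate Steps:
j = -130
N*j = -460*(-130) = 59800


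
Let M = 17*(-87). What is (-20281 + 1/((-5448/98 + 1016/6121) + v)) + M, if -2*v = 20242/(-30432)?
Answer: -10942253799601888/502860508831 ≈ -21760.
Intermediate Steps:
v = 10121/30432 (v = -10121/(-30432) = -10121*(-1)/30432 = -½*(-10121/15216) = 10121/30432 ≈ 0.33258)
M = -1479
(-20281 + 1/((-5448/98 + 1016/6121) + v)) + M = (-20281 + 1/((-5448/98 + 1016/6121) + 10121/30432)) - 1479 = (-20281 + 1/((-5448*1/98 + 1016*(1/6121)) + 10121/30432)) - 1479 = (-20281 + 1/((-2724/49 + 1016/6121) + 10121/30432)) - 1479 = (-20281 + 1/(-16623820/299929 + 10121/30432)) - 1479 = (-20281 + 1/(-502860508831/9127439328)) - 1479 = (-20281 - 9127439328/502860508831) - 1479 = -10198523107040839/502860508831 - 1479 = -10942253799601888/502860508831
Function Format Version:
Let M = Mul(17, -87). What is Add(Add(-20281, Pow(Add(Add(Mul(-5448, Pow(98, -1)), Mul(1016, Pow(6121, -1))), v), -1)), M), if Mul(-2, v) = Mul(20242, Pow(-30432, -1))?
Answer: Rational(-10942253799601888, 502860508831) ≈ -21760.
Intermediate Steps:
v = Rational(10121, 30432) (v = Mul(Rational(-1, 2), Mul(20242, Pow(-30432, -1))) = Mul(Rational(-1, 2), Mul(20242, Rational(-1, 30432))) = Mul(Rational(-1, 2), Rational(-10121, 15216)) = Rational(10121, 30432) ≈ 0.33258)
M = -1479
Add(Add(-20281, Pow(Add(Add(Mul(-5448, Pow(98, -1)), Mul(1016, Pow(6121, -1))), v), -1)), M) = Add(Add(-20281, Pow(Add(Add(Mul(-5448, Pow(98, -1)), Mul(1016, Pow(6121, -1))), Rational(10121, 30432)), -1)), -1479) = Add(Add(-20281, Pow(Add(Add(Mul(-5448, Rational(1, 98)), Mul(1016, Rational(1, 6121))), Rational(10121, 30432)), -1)), -1479) = Add(Add(-20281, Pow(Add(Add(Rational(-2724, 49), Rational(1016, 6121)), Rational(10121, 30432)), -1)), -1479) = Add(Add(-20281, Pow(Add(Rational(-16623820, 299929), Rational(10121, 30432)), -1)), -1479) = Add(Add(-20281, Pow(Rational(-502860508831, 9127439328), -1)), -1479) = Add(Add(-20281, Rational(-9127439328, 502860508831)), -1479) = Add(Rational(-10198523107040839, 502860508831), -1479) = Rational(-10942253799601888, 502860508831)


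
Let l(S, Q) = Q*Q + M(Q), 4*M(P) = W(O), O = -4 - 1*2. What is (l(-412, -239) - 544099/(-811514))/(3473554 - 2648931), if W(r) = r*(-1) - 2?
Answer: 46355846807/669193109222 ≈ 0.069271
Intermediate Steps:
O = -6 (O = -4 - 2 = -6)
W(r) = -2 - r (W(r) = -r - 2 = -2 - r)
M(P) = 1 (M(P) = (-2 - 1*(-6))/4 = (-2 + 6)/4 = (1/4)*4 = 1)
l(S, Q) = 1 + Q**2 (l(S, Q) = Q*Q + 1 = Q**2 + 1 = 1 + Q**2)
(l(-412, -239) - 544099/(-811514))/(3473554 - 2648931) = ((1 + (-239)**2) - 544099/(-811514))/(3473554 - 2648931) = ((1 + 57121) - 544099*(-1/811514))/824623 = (57122 + 544099/811514)*(1/824623) = (46355846807/811514)*(1/824623) = 46355846807/669193109222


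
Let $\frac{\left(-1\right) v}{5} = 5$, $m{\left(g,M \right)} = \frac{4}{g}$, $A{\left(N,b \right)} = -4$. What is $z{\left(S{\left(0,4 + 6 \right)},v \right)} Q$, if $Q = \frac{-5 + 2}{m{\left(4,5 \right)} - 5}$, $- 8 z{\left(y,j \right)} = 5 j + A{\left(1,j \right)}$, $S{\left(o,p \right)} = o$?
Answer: $\frac{387}{32} \approx 12.094$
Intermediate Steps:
$v = -25$ ($v = \left(-5\right) 5 = -25$)
$z{\left(y,j \right)} = \frac{1}{2} - \frac{5 j}{8}$ ($z{\left(y,j \right)} = - \frac{5 j - 4}{8} = - \frac{-4 + 5 j}{8} = \frac{1}{2} - \frac{5 j}{8}$)
$Q = \frac{3}{4}$ ($Q = \frac{-5 + 2}{\frac{4}{4} - 5} = - \frac{3}{4 \cdot \frac{1}{4} - 5} = - \frac{3}{1 - 5} = - \frac{3}{-4} = \left(-3\right) \left(- \frac{1}{4}\right) = \frac{3}{4} \approx 0.75$)
$z{\left(S{\left(0,4 + 6 \right)},v \right)} Q = \left(\frac{1}{2} - - \frac{125}{8}\right) \frac{3}{4} = \left(\frac{1}{2} + \frac{125}{8}\right) \frac{3}{4} = \frac{129}{8} \cdot \frac{3}{4} = \frac{387}{32}$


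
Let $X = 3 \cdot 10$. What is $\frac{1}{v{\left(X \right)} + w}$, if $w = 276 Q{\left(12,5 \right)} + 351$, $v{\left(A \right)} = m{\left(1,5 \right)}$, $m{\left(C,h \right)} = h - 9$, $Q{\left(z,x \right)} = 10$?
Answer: $\frac{1}{3107} \approx 0.00032185$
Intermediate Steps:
$X = 30$
$m{\left(C,h \right)} = -9 + h$
$v{\left(A \right)} = -4$ ($v{\left(A \right)} = -9 + 5 = -4$)
$w = 3111$ ($w = 276 \cdot 10 + 351 = 2760 + 351 = 3111$)
$\frac{1}{v{\left(X \right)} + w} = \frac{1}{-4 + 3111} = \frac{1}{3107}$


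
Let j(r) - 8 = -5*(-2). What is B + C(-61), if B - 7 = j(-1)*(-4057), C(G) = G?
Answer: -73080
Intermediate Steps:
j(r) = 18 (j(r) = 8 - 5*(-2) = 8 + 10 = 18)
B = -73019 (B = 7 + 18*(-4057) = 7 - 73026 = -73019)
B + C(-61) = -73019 - 61 = -73080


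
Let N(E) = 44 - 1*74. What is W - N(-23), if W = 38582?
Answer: 38612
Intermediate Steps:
N(E) = -30 (N(E) = 44 - 74 = -30)
W - N(-23) = 38582 - 1*(-30) = 38582 + 30 = 38612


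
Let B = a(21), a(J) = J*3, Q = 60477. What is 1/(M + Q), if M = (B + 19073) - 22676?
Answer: 1/56937 ≈ 1.7563e-5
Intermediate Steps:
a(J) = 3*J
B = 63 (B = 3*21 = 63)
M = -3540 (M = (63 + 19073) - 22676 = 19136 - 22676 = -3540)
1/(M + Q) = 1/(-3540 + 60477) = 1/56937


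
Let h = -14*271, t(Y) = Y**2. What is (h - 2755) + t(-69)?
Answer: -1788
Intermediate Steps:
h = -3794
(h - 2755) + t(-69) = (-3794 - 2755) + (-69)**2 = -6549 + 4761 = -1788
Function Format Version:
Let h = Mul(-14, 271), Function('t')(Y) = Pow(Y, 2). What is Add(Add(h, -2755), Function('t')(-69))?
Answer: -1788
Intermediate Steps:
h = -3794
Add(Add(h, -2755), Function('t')(-69)) = Add(Add(-3794, -2755), Pow(-69, 2)) = Add(-6549, 4761) = -1788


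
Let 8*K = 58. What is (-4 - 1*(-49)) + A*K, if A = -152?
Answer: -1057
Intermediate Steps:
K = 29/4 (K = (⅛)*58 = 29/4 ≈ 7.2500)
(-4 - 1*(-49)) + A*K = (-4 - 1*(-49)) - 152*29/4 = (-4 + 49) - 1102 = 45 - 1102 = -1057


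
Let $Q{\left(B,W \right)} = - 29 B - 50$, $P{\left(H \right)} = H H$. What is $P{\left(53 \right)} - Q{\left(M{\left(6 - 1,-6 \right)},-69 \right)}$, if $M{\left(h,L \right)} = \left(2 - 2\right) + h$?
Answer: $3004$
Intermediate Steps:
$P{\left(H \right)} = H^{2}$
$M{\left(h,L \right)} = h$ ($M{\left(h,L \right)} = 0 + h = h$)
$Q{\left(B,W \right)} = -50 - 29 B$
$P{\left(53 \right)} - Q{\left(M{\left(6 - 1,-6 \right)},-69 \right)} = 53^{2} - \left(-50 - 29 \left(6 - 1\right)\right) = 2809 - \left(-50 - 145\right) = 2809 - -195 = 2809 + 195 = 3004$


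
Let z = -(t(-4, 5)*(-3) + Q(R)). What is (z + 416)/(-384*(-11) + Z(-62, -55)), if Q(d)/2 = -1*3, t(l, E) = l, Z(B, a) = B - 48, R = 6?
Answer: 205/2057 ≈ 0.099660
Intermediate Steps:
Z(B, a) = -48 + B
Q(d) = -6 (Q(d) = 2*(-1*3) = 2*(-3) = -6)
z = -6 (z = -(-4*(-3) - 6) = -(12 - 6) = -1*6 = -6)
(z + 416)/(-384*(-11) + Z(-62, -55)) = (-6 + 416)/(-384*(-11) + (-48 - 62)) = 410/(4224 - 110) = 410/4114 = 410*(1/4114) = 205/2057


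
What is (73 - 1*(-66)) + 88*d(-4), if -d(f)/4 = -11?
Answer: 4011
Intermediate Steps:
d(f) = 44 (d(f) = -4*(-11) = 44)
(73 - 1*(-66)) + 88*d(-4) = (73 - 1*(-66)) + 88*44 = (73 + 66) + 3872 = 139 + 3872 = 4011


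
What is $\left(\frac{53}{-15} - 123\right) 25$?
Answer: $- \frac{9490}{3} \approx -3163.3$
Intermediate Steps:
$\left(\frac{53}{-15} - 123\right) 25 = \left(53 \left(- \frac{1}{15}\right) - 123\right) 25 = \left(- \frac{53}{15} - 123\right) 25 = \left(- \frac{1898}{15}\right) 25 = - \frac{9490}{3}$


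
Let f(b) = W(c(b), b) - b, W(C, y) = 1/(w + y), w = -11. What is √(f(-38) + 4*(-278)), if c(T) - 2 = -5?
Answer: I*√52627/7 ≈ 32.772*I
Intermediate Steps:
c(T) = -3 (c(T) = 2 - 5 = -3)
W(C, y) = 1/(-11 + y)
f(b) = 1/(-11 + b) - b
√(f(-38) + 4*(-278)) = √((1 - 1*(-38)*(-11 - 38))/(-11 - 38) + 4*(-278)) = √((1 - 1*(-38)*(-49))/(-49) - 1112) = √(-(1 - 1862)/49 - 1112) = √(-1/49*(-1861) - 1112) = √(1861/49 - 1112) = √(-52627/49) = I*√52627/7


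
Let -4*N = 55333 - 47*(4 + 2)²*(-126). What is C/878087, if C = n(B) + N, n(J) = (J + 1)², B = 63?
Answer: -252141/3512348 ≈ -0.071787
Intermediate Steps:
N = -268525/4 (N = -(55333 - 47*(4 + 2)²*(-126))/4 = -(55333 - 47*6²*(-126))/4 = -(55333 - 1692*(-126))/4 = -(55333 - 47*(-4536))/4 = -(55333 + 213192)/4 = -¼*268525 = -268525/4 ≈ -67131.)
n(J) = (1 + J)²
C = -252141/4 (C = (1 + 63)² - 268525/4 = 64² - 268525/4 = 4096 - 268525/4 = -252141/4 ≈ -63035.)
C/878087 = -252141/4/878087 = -252141/4*1/878087 = -252141/3512348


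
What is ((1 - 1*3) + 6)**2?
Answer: 16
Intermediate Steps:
((1 - 1*3) + 6)**2 = ((1 - 3) + 6)**2 = (-2 + 6)**2 = 4**2 = 16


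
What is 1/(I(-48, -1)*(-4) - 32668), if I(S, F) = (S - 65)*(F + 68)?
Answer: -1/2384 ≈ -0.00041946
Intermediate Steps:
I(S, F) = (-65 + S)*(68 + F)
1/(I(-48, -1)*(-4) - 32668) = 1/((-4420 - 65*(-1) + 68*(-48) - 1*(-48))*(-4) - 32668) = 1/((-4420 + 65 - 3264 + 48)*(-4) - 32668) = 1/(-7571*(-4) - 32668) = 1/(30284 - 32668) = 1/(-2384) = -1/2384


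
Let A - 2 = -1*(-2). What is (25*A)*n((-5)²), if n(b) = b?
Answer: 2500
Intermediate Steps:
A = 4 (A = 2 - 1*(-2) = 2 + 2 = 4)
(25*A)*n((-5)²) = (25*4)*(-5)² = 100*25 = 2500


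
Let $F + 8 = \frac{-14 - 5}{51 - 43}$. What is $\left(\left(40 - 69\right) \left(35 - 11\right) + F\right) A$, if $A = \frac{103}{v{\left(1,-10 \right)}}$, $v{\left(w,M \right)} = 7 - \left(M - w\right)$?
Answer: $- \frac{582053}{144} \approx -4042.0$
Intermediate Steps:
$v{\left(w,M \right)} = 7 + w - M$ ($v{\left(w,M \right)} = 7 - \left(M - w\right) = 7 + w - M$)
$F = - \frac{83}{8}$ ($F = -8 + \frac{-14 - 5}{51 - 43} = -8 - \frac{19}{8} = - \frac{83}{8} \approx -10.375$)
$A = \frac{103}{18}$ ($A = \frac{103}{7 + 1 - -10} = \frac{103}{7 + 1 + 10} = \frac{103}{18} \approx 5.7222$)
$\left(\left(40 - 69\right) \left(35 - 11\right) + F\right) A = \left(\left(40 - 69\right) \left(35 - 11\right) - \frac{83}{8}\right) \frac{103}{18} = \left(\left(-29\right) 24 - \frac{83}{8}\right) \frac{103}{18} = \left(-696 - \frac{83}{8}\right) \frac{103}{18} = \left(- \frac{5651}{8}\right) \frac{103}{18} = - \frac{582053}{144}$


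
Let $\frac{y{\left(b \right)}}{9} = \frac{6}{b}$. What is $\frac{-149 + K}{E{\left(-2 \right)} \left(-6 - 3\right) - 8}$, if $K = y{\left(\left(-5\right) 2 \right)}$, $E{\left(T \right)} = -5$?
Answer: $- \frac{772}{185} \approx -4.173$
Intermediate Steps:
$y{\left(b \right)} = \frac{54}{b}$ ($y{\left(b \right)} = 9 \frac{6}{b} = \frac{54}{b}$)
$K = - \frac{27}{5}$ ($K = \frac{54}{\left(-5\right) 2} = \frac{54}{-10} = 54 \left(- \frac{1}{10}\right) = - \frac{27}{5} \approx -5.4$)
$\frac{-149 + K}{E{\left(-2 \right)} \left(-6 - 3\right) - 8} = \frac{-149 - \frac{27}{5}}{- 5 \left(-6 - 3\right) - 8} = - \frac{772}{5 \left(\left(-5\right) \left(-9\right) - 8\right)} = - \frac{772}{5 \left(45 - 8\right)} = - \frac{772}{5 \cdot 37} = \left(- \frac{772}{5}\right) \frac{1}{37} = - \frac{772}{185}$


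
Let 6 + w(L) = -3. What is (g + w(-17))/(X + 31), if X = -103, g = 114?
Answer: -35/24 ≈ -1.4583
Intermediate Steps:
w(L) = -9 (w(L) = -6 - 3 = -9)
(g + w(-17))/(X + 31) = (114 - 9)/(-103 + 31) = 105/(-72) = 105*(-1/72) = -35/24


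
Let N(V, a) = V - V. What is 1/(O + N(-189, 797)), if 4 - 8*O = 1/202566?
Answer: 1620528/810263 ≈ 2.0000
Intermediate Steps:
O = 810263/1620528 (O = ½ - ⅛/202566 = ½ - ⅛*1/202566 = ½ - 1/1620528 = 810263/1620528 ≈ 0.50000)
N(V, a) = 0
1/(O + N(-189, 797)) = 1/(810263/1620528 + 0) = 1/(810263/1620528) = 1620528/810263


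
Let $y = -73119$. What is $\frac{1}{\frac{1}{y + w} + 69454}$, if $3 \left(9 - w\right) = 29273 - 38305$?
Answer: $\frac{210298}{14606037289} \approx 1.4398 \cdot 10^{-5}$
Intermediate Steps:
$w = \frac{9059}{3}$ ($w = 9 - \frac{29273 - 38305}{3} = 9 - - \frac{9032}{3} = 9 + \frac{9032}{3} = \frac{9059}{3} \approx 3019.7$)
$\frac{1}{\frac{1}{y + w} + 69454} = \frac{1}{\frac{1}{-73119 + \frac{9059}{3}} + 69454} = \frac{1}{\frac{1}{- \frac{210298}{3}} + 69454} = \frac{1}{- \frac{3}{210298} + 69454} = \frac{1}{\frac{14606037289}{210298}} = \frac{210298}{14606037289}$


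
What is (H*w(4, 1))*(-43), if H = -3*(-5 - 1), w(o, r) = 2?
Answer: -1548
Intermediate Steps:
H = 18 (H = -3*(-6) = 18)
(H*w(4, 1))*(-43) = (18*2)*(-43) = 36*(-43) = -1548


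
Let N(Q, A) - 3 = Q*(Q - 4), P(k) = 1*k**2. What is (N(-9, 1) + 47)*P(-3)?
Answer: 1503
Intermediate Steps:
P(k) = k**2
N(Q, A) = 3 + Q*(-4 + Q) (N(Q, A) = 3 + Q*(Q - 4) = 3 + Q*(-4 + Q))
(N(-9, 1) + 47)*P(-3) = ((3 + (-9)**2 - 4*(-9)) + 47)*(-3)**2 = ((3 + 81 + 36) + 47)*9 = (120 + 47)*9 = 167*9 = 1503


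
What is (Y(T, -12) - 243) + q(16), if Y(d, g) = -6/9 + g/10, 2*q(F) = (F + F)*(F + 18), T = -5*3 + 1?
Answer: 4487/15 ≈ 299.13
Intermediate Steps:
T = -14 (T = -15 + 1 = -14)
q(F) = F*(18 + F) (q(F) = ((F + F)*(F + 18))/2 = ((2*F)*(18 + F))/2 = (2*F*(18 + F))/2 = F*(18 + F))
Y(d, g) = -⅔ + g/10 (Y(d, g) = -6*⅑ + g*(⅒) = -⅔ + g/10)
(Y(T, -12) - 243) + q(16) = ((-⅔ + (⅒)*(-12)) - 243) + 16*(18 + 16) = ((-⅔ - 6/5) - 243) + 16*34 = (-28/15 - 243) + 544 = -3673/15 + 544 = 4487/15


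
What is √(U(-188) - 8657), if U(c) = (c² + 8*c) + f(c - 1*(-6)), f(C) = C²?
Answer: √58307 ≈ 241.47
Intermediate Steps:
U(c) = c² + (6 + c)² + 8*c (U(c) = (c² + 8*c) + (c - 1*(-6))² = (c² + 8*c) + (c + 6)² = (c² + 8*c) + (6 + c)² = c² + (6 + c)² + 8*c)
√(U(-188) - 8657) = √((36 + 2*(-188)² + 20*(-188)) - 8657) = √((36 + 2*35344 - 3760) - 8657) = √((36 + 70688 - 3760) - 8657) = √(66964 - 8657) = √58307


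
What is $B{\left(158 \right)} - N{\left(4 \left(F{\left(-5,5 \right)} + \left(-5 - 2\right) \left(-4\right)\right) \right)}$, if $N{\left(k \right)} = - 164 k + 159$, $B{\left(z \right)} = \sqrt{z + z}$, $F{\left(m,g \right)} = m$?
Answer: $14929 + 2 \sqrt{79} \approx 14947.0$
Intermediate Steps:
$B{\left(z \right)} = \sqrt{2} \sqrt{z}$ ($B{\left(z \right)} = \sqrt{2 z} = \sqrt{2} \sqrt{z}$)
$N{\left(k \right)} = 159 - 164 k$
$B{\left(158 \right)} - N{\left(4 \left(F{\left(-5,5 \right)} + \left(-5 - 2\right) \left(-4\right)\right) \right)} = \sqrt{2} \sqrt{158} - \left(159 - 164 \cdot 4 \left(-5 + \left(-5 - 2\right) \left(-4\right)\right)\right) = 2 \sqrt{79} - \left(159 - 164 \cdot 4 \left(-5 - -28\right)\right) = 2 \sqrt{79} - \left(159 - 164 \cdot 4 \left(-5 + 28\right)\right) = 2 \sqrt{79} - \left(159 - 164 \cdot 4 \cdot 23\right) = 2 \sqrt{79} - \left(159 - 15088\right) = 2 \sqrt{79} - -14929 = 2 \sqrt{79} + 14929 = 14929 + 2 \sqrt{79}$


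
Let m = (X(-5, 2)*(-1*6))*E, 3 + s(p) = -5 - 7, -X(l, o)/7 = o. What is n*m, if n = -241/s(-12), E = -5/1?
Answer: -6748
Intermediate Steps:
X(l, o) = -7*o
s(p) = -15 (s(p) = -3 + (-5 - 7) = -3 - 12 = -15)
E = -5 (E = -5*1 = -5)
m = -420 (m = ((-7*2)*(-1*6))*(-5) = -14*(-6)*(-5) = 84*(-5) = -420)
n = 241/15 (n = -241/(-15) = -241*(-1/15) = 241/15 ≈ 16.067)
n*m = (241/15)*(-420) = -6748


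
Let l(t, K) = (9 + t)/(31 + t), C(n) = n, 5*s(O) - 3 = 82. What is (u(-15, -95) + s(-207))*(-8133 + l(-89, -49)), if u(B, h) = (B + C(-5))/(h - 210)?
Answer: -245485497/1769 ≈ -1.3877e+5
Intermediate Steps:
s(O) = 17 (s(O) = 3/5 + (1/5)*82 = 3/5 + 82/5 = 17)
l(t, K) = (9 + t)/(31 + t)
u(B, h) = (-5 + B)/(-210 + h) (u(B, h) = (B - 5)/(h - 210) = (-5 + B)/(-210 + h))
(u(-15, -95) + s(-207))*(-8133 + l(-89, -49)) = ((-5 - 15)/(-210 - 95) + 17)*(-8133 + (9 - 89)/(31 - 89)) = (-20/(-305) + 17)*(-8133 - 80/(-58)) = (-1/305*(-20) + 17)*(-8133 - 1/58*(-80)) = (4/61 + 17)*(-8133 + 40/29) = (1041/61)*(-235817/29) = -245485497/1769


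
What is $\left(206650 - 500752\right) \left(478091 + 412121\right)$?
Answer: $-261813129624$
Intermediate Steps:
$\left(206650 - 500752\right) \left(478091 + 412121\right) = \left(-294102\right) 890212 = -261813129624$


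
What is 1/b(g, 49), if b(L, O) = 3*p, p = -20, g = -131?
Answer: -1/60 ≈ -0.016667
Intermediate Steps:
b(L, O) = -60 (b(L, O) = 3*(-20) = -60)
1/b(g, 49) = 1/(-60) = -1/60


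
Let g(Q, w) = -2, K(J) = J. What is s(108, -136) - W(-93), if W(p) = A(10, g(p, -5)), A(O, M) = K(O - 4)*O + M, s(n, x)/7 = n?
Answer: 698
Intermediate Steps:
s(n, x) = 7*n
A(O, M) = M + O*(-4 + O) (A(O, M) = (O - 4)*O + M = (-4 + O)*O + M = O*(-4 + O) + M = M + O*(-4 + O))
W(p) = 58 (W(p) = -2 + 10*(-4 + 10) = -2 + 10*6 = -2 + 60 = 58)
s(108, -136) - W(-93) = 7*108 - 1*58 = 756 - 58 = 698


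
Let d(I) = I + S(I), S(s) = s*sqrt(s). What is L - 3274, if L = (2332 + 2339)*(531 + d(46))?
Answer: 2691893 + 214866*sqrt(46) ≈ 4.1492e+6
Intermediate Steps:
S(s) = s**(3/2)
d(I) = I + I**(3/2)
L = 2695167 + 214866*sqrt(46) (L = (2332 + 2339)*(531 + (46 + 46**(3/2))) = 4671*(531 + (46 + 46*sqrt(46))) = 4671*(577 + 46*sqrt(46)) = 2695167 + 214866*sqrt(46) ≈ 4.1525e+6)
L - 3274 = (2695167 + 214866*sqrt(46)) - 3274 = 2691893 + 214866*sqrt(46)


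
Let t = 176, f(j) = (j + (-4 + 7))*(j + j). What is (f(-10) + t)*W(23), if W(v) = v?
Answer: 7268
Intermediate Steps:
f(j) = 2*j*(3 + j) (f(j) = (j + 3)*(2*j) = (3 + j)*(2*j) = 2*j*(3 + j))
(f(-10) + t)*W(23) = (2*(-10)*(3 - 10) + 176)*23 = (2*(-10)*(-7) + 176)*23 = (140 + 176)*23 = 316*23 = 7268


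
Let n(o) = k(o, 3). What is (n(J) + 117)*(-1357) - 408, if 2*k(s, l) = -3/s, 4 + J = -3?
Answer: -2232549/14 ≈ -1.5947e+5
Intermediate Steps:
J = -7 (J = -4 - 3 = -7)
k(s, l) = -3/(2*s) (k(s, l) = (-3/s)/2 = -3/(2*s))
n(o) = -3/(2*o)
(n(J) + 117)*(-1357) - 408 = (-3/2/(-7) + 117)*(-1357) - 408 = (-3/2*(-⅐) + 117)*(-1357) - 408 = (3/14 + 117)*(-1357) - 408 = (1641/14)*(-1357) - 408 = -2226837/14 - 408 = -2232549/14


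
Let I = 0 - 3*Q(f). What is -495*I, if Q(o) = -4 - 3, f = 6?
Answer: -10395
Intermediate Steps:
Q(o) = -7
I = 21 (I = 0 - 3*(-7) = 0 + 21 = 21)
-495*I = -495*21 = -10395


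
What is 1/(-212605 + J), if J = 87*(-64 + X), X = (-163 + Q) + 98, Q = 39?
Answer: -1/220435 ≈ -4.5365e-6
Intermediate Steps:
X = -26 (X = (-163 + 39) + 98 = -124 + 98 = -26)
J = -7830 (J = 87*(-64 - 26) = 87*(-90) = -7830)
1/(-212605 + J) = 1/(-212605 - 7830) = 1/(-220435) = -1/220435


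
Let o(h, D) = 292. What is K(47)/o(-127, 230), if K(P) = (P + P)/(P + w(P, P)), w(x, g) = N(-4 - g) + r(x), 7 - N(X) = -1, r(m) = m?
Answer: 47/14892 ≈ 0.0031561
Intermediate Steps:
N(X) = 8 (N(X) = 7 - 1*(-1) = 7 + 1 = 8)
w(x, g) = 8 + x
K(P) = 2*P/(8 + 2*P) (K(P) = (P + P)/(P + (8 + P)) = (2*P)/(8 + 2*P) = 2*P/(8 + 2*P))
K(47)/o(-127, 230) = (47/(4 + 47))/292 = (47/51)*(1/292) = 47/14892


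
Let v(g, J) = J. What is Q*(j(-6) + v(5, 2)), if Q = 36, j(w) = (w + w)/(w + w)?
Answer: 108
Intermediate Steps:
j(w) = 1 (j(w) = (2*w)/((2*w)) = (2*w)*(1/(2*w)) = 1)
Q*(j(-6) + v(5, 2)) = 36*(1 + 2) = 36*3 = 108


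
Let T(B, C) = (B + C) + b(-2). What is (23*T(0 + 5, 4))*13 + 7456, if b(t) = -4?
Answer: 8951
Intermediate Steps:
T(B, C) = -4 + B + C (T(B, C) = (B + C) - 4 = -4 + B + C)
(23*T(0 + 5, 4))*13 + 7456 = (23*(-4 + (0 + 5) + 4))*13 + 7456 = (23*(-4 + 5 + 4))*13 + 7456 = (23*5)*13 + 7456 = 115*13 + 7456 = 1495 + 7456 = 8951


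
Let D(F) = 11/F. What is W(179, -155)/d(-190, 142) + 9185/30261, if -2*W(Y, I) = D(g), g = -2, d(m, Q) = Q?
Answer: 504541/1562568 ≈ 0.32289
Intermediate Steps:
W(Y, I) = 11/4 (W(Y, I) = -11/(2*(-2)) = -11*(-1)/(2*2) = -1/2*(-11/2) = 11/4)
W(179, -155)/d(-190, 142) + 9185/30261 = (11/4)/142 + 9185/30261 = (11/4)*(1/142) + 9185*(1/30261) = 11/568 + 835/2751 = 504541/1562568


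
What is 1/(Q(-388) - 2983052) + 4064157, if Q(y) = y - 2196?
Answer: 12134093448851/2985636 ≈ 4.0642e+6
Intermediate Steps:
Q(y) = -2196 + y
1/(Q(-388) - 2983052) + 4064157 = 1/((-2196 - 388) - 2983052) + 4064157 = 1/(-2584 - 2983052) + 4064157 = 1/(-2985636) + 4064157 = -1/2985636 + 4064157 = 12134093448851/2985636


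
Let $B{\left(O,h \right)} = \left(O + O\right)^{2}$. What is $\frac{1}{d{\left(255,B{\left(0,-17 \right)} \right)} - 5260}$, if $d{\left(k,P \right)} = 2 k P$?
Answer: $- \frac{1}{5260} \approx -0.00019011$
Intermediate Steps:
$B{\left(O,h \right)} = 4 O^{2}$ ($B{\left(O,h \right)} = \left(2 O\right)^{2} = 4 O^{2}$)
$d{\left(k,P \right)} = 2 P k$
$\frac{1}{d{\left(255,B{\left(0,-17 \right)} \right)} - 5260} = \frac{1}{2 \cdot 4 \cdot 0^{2} \cdot 255 - 5260} = \frac{1}{2 \cdot 4 \cdot 0 \cdot 255 - 5260} = \frac{1}{2 \cdot 0 \cdot 255 - 5260} = \frac{1}{0 - 5260} = \frac{1}{-5260} = - \frac{1}{5260}$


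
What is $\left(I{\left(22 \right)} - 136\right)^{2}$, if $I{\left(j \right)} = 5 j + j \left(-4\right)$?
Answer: $12996$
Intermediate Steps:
$I{\left(j \right)} = j$ ($I{\left(j \right)} = 5 j - 4 j = j$)
$\left(I{\left(22 \right)} - 136\right)^{2} = \left(22 - 136\right)^{2} = \left(-114\right)^{2} = 12996$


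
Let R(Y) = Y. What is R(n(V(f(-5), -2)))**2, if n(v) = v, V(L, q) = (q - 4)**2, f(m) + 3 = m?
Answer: 1296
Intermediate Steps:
f(m) = -3 + m
V(L, q) = (-4 + q)**2
R(n(V(f(-5), -2)))**2 = ((-4 - 2)**2)**2 = ((-6)**2)**2 = 36**2 = 1296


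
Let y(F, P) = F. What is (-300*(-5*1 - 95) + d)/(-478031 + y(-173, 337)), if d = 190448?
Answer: -55112/119551 ≈ -0.46099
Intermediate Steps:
(-300*(-5*1 - 95) + d)/(-478031 + y(-173, 337)) = (-300*(-5*1 - 95) + 190448)/(-478031 - 173) = (-300*(-5 - 95) + 190448)/(-478204) = (-300*(-100) + 190448)*(-1/478204) = (30000 + 190448)*(-1/478204) = 220448*(-1/478204) = -55112/119551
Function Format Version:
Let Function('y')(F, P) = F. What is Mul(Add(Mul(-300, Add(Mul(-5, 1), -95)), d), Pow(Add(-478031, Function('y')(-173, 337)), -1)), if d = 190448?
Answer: Rational(-55112, 119551) ≈ -0.46099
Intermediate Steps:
Mul(Add(Mul(-300, Add(Mul(-5, 1), -95)), d), Pow(Add(-478031, Function('y')(-173, 337)), -1)) = Mul(Add(Mul(-300, Add(Mul(-5, 1), -95)), 190448), Pow(Add(-478031, -173), -1)) = Mul(Add(Mul(-300, Add(-5, -95)), 190448), Pow(-478204, -1)) = Mul(Add(Mul(-300, -100), 190448), Rational(-1, 478204)) = Mul(Add(30000, 190448), Rational(-1, 478204)) = Mul(220448, Rational(-1, 478204)) = Rational(-55112, 119551)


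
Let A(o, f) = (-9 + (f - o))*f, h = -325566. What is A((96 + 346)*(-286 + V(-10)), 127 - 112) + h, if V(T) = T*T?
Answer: 907704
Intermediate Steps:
V(T) = T**2
A(o, f) = f*(-9 + f - o) (A(o, f) = (-9 + f - o)*f = f*(-9 + f - o))
A((96 + 346)*(-286 + V(-10)), 127 - 112) + h = (127 - 112)*(-9 + (127 - 112) - (96 + 346)*(-286 + (-10)**2)) - 325566 = 15*(-9 + 15 - 442*(-286 + 100)) - 325566 = 15*(-9 + 15 - 442*(-186)) - 325566 = 15*(-9 + 15 - 1*(-82212)) - 325566 = 15*(-9 + 15 + 82212) - 325566 = 15*82218 - 325566 = 1233270 - 325566 = 907704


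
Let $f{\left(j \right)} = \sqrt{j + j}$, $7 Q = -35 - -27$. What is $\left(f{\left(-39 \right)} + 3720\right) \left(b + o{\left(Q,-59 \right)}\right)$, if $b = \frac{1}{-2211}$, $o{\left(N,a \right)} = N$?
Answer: $- \frac{21941800}{5159} - \frac{17695 i \sqrt{78}}{15477} \approx -4253.1 - 10.097 i$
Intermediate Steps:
$Q = - \frac{8}{7}$ ($Q = \frac{-35 - -27}{7} = \frac{-35 + 27}{7} = \frac{1}{7} \left(-8\right) = - \frac{8}{7} \approx -1.1429$)
$f{\left(j \right)} = \sqrt{2} \sqrt{j}$ ($f{\left(j \right)} = \sqrt{2 j} = \sqrt{2} \sqrt{j}$)
$b = - \frac{1}{2211} \approx -0.00045228$
$\left(f{\left(-39 \right)} + 3720\right) \left(b + o{\left(Q,-59 \right)}\right) = \left(\sqrt{2} \sqrt{-39} + 3720\right) \left(- \frac{1}{2211} - \frac{8}{7}\right) = \left(\sqrt{2} i \sqrt{39} + 3720\right) \left(- \frac{17695}{15477}\right) = \left(i \sqrt{78} + 3720\right) \left(- \frac{17695}{15477}\right) = \left(3720 + i \sqrt{78}\right) \left(- \frac{17695}{15477}\right) = - \frac{21941800}{5159} - \frac{17695 i \sqrt{78}}{15477}$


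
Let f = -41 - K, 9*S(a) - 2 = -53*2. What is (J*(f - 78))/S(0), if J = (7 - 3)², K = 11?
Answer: 180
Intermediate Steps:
S(a) = -104/9 (S(a) = 2/9 + (-53*2)/9 = 2/9 + (⅑)*(-106) = 2/9 - 106/9 = -104/9)
f = -52 (f = -41 - 1*11 = -41 - 11 = -52)
J = 16 (J = 4² = 16)
(J*(f - 78))/S(0) = (16*(-52 - 78))/(-104/9) = (16*(-130))*(-9/104) = -2080*(-9/104) = 180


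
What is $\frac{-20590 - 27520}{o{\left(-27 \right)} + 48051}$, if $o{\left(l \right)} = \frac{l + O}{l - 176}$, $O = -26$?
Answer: $- \frac{4883165}{4877203} \approx -1.0012$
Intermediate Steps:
$o{\left(l \right)} = \frac{-26 + l}{-176 + l}$ ($o{\left(l \right)} = \frac{l - 26}{l - 176} = \frac{-26 + l}{-176 + l}$)
$\frac{-20590 - 27520}{o{\left(-27 \right)} + 48051} = \frac{-20590 - 27520}{\frac{-26 - 27}{-176 - 27} + 48051} = - \frac{48110}{\frac{1}{-203} \left(-53\right) + 48051} = - \frac{48110}{\left(- \frac{1}{203}\right) \left(-53\right) + 48051} = - \frac{48110}{\frac{53}{203} + 48051} = - \frac{48110}{\frac{9754406}{203}} = \left(-48110\right) \frac{203}{9754406} = - \frac{4883165}{4877203}$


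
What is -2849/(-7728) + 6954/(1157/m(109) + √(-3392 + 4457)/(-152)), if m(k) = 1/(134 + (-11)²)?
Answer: 58056697672844639/148017160626338256 + 352336*√1065/670367575300445 ≈ 0.39223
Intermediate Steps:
m(k) = 1/255 (m(k) = 1/(134 + 121) = 1/255)
-2849/(-7728) + 6954/(1157/m(109) + √(-3392 + 4457)/(-152)) = -2849/(-7728) + 6954/(1157/(1/255) + √(-3392 + 4457)/(-152)) = -2849*(-1/7728) + 6954/(1157*255 + √1065*(-1/152)) = 407/1104 + 6954/(295035 - √1065/152)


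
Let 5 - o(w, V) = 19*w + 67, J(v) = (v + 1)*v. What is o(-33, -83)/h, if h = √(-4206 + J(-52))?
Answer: -565*I*√1554/1554 ≈ -14.333*I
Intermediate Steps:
J(v) = v*(1 + v) (J(v) = (1 + v)*v = v*(1 + v))
o(w, V) = -62 - 19*w (o(w, V) = 5 - (19*w + 67) = 5 - (67 + 19*w) = 5 + (-67 - 19*w) = -62 - 19*w)
h = I*√1554 (h = √(-4206 - 52*(1 - 52)) = √(-4206 - 52*(-51)) = √(-4206 + 2652) = √(-1554) = I*√1554 ≈ 39.421*I)
o(-33, -83)/h = (-62 - 19*(-33))/((I*√1554)) = (-62 + 627)*(-I*√1554/1554) = 565*(-I*√1554/1554) = -565*I*√1554/1554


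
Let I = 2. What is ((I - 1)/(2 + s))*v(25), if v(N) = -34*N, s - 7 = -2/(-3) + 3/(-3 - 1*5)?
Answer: -20400/223 ≈ -91.480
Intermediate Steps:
s = 175/24 (s = 7 + (-2/(-3) + 3/(-3 - 1*5)) = 7 + (-2*(-⅓) + 3/(-3 - 5)) = 7 + (⅔ + 3/(-8)) = 7 + (⅔ + 3*(-⅛)) = 7 + (⅔ - 3/8) = 7 + 7/24 = 175/24 ≈ 7.2917)
((I - 1)/(2 + s))*v(25) = ((2 - 1)/(2 + 175/24))*(-34*25) = (1/(223/24))*(-850) = (1*(24/223))*(-850) = (24/223)*(-850) = -20400/223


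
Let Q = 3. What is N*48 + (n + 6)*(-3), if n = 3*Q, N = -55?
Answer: -2685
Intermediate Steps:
n = 9 (n = 3*3 = 9)
N*48 + (n + 6)*(-3) = -55*48 + (9 + 6)*(-3) = -2640 + 15*(-3) = -2640 - 45 = -2685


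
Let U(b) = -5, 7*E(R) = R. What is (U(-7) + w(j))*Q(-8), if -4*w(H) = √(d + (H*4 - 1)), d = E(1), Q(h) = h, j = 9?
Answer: 40 + 2*√1722/7 ≈ 51.856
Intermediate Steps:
E(R) = R/7
d = ⅐ (d = (⅐)*1 = ⅐ ≈ 0.14286)
w(H) = -√(-6/7 + 4*H)/4 (w(H) = -√(⅐ + (H*4 - 1))/4 = -√(⅐ + (4*H - 1))/4 = -√(⅐ + (-1 + 4*H))/4 = -√(-6/7 + 4*H)/4)
(U(-7) + w(j))*Q(-8) = (-5 - √(-42 + 196*9)/28)*(-8) = (-5 - √(-42 + 1764)/28)*(-8) = (-5 - √1722/28)*(-8) = 40 + 2*√1722/7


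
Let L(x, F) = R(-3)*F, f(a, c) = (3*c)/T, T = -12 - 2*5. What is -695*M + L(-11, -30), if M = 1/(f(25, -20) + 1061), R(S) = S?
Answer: 1045445/11701 ≈ 89.347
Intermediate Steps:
T = -22 (T = -12 - 10 = -22)
f(a, c) = -3*c/22 (f(a, c) = (3*c)/(-22) = (3*c)*(-1/22) = -3*c/22)
L(x, F) = -3*F
M = 11/11701 (M = 1/(-3/22*(-20) + 1061) = 1/(30/11 + 1061) = 1/(11701/11) = 11/11701 ≈ 0.00094009)
-695*M + L(-11, -30) = -695*11/11701 - 3*(-30) = -7645/11701 + 90 = 1045445/11701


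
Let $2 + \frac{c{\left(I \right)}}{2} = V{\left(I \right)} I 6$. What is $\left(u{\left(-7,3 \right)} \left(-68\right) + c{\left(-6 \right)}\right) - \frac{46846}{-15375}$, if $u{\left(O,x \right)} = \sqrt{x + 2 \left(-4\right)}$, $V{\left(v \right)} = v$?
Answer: $\frac{6627346}{15375} - 68 i \sqrt{5} \approx 431.05 - 152.05 i$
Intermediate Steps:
$c{\left(I \right)} = -4 + 12 I^{2}$ ($c{\left(I \right)} = -4 + 2 I I 6 = -4 + 2 I^{2} \cdot 6 = -4 + 2 \cdot 6 I^{2} = -4 + 12 I^{2}$)
$u{\left(O,x \right)} = \sqrt{-8 + x}$ ($u{\left(O,x \right)} = \sqrt{x - 8} = \sqrt{-8 + x}$)
$\left(u{\left(-7,3 \right)} \left(-68\right) + c{\left(-6 \right)}\right) - \frac{46846}{-15375} = \left(\sqrt{-8 + 3} \left(-68\right) - \left(4 - 12 \left(-6\right)^{2}\right)\right) - \frac{46846}{-15375} = \left(\sqrt{-5} \left(-68\right) + \left(-4 + 12 \cdot 36\right)\right) - - \frac{46846}{15375} = \left(i \sqrt{5} \left(-68\right) + \left(-4 + 432\right)\right) + \frac{46846}{15375} = \left(- 68 i \sqrt{5} + 428\right) + \frac{46846}{15375} = \left(428 - 68 i \sqrt{5}\right) + \frac{46846}{15375} = \frac{6627346}{15375} - 68 i \sqrt{5}$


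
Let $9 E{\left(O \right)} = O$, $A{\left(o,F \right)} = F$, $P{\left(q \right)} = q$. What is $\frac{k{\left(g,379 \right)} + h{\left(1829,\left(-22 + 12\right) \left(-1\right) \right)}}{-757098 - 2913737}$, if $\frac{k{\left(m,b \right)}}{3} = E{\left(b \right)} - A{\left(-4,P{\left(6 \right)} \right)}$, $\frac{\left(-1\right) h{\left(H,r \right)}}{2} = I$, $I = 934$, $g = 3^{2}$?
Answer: $\frac{5279}{11012505} \approx 0.00047936$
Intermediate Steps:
$g = 9$
$h{\left(H,r \right)} = -1868$ ($h{\left(H,r \right)} = \left(-2\right) 934 = -1868$)
$E{\left(O \right)} = \frac{O}{9}$
$k{\left(m,b \right)} = -18 + \frac{b}{3}$ ($k{\left(m,b \right)} = 3 \left(\frac{b}{9} - 6\right) = 3 \left(-6 + \frac{b}{9}\right) = -18 + \frac{b}{3}$)
$\frac{k{\left(g,379 \right)} + h{\left(1829,\left(-22 + 12\right) \left(-1\right) \right)}}{-757098 - 2913737} = \frac{\left(-18 + \frac{1}{3} \cdot 379\right) - 1868}{-757098 - 2913737} = \frac{\left(-18 + \frac{379}{3}\right) - 1868}{-3670835} = \left(\frac{325}{3} - 1868\right) \left(- \frac{1}{3670835}\right) = \left(- \frac{5279}{3}\right) \left(- \frac{1}{3670835}\right) = \frac{5279}{11012505}$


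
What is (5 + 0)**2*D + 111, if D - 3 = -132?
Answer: -3114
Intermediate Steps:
D = -129 (D = 3 - 132 = -129)
(5 + 0)**2*D + 111 = (5 + 0)**2*(-129) + 111 = 5**2*(-129) + 111 = 25*(-129) + 111 = -3225 + 111 = -3114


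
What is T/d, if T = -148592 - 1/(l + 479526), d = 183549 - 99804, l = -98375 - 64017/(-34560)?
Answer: -72494418734672/40857146392995 ≈ -1.7743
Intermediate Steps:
l = -125917629/1280 (l = -98375 - 64017*(-1)/34560 = -98375 - 1*(-2371/1280) = -98375 + 2371/1280 = -125917629/1280 ≈ -98373.)
d = 83745
T = -72494418734672/487875651 (T = -148592 - 1/(-125917629/1280 + 479526) = -148592 - 1/487875651/1280 = -148592 - 1*1280/487875651 = -148592 - 1280/487875651 = -72494418734672/487875651 ≈ -1.4859e+5)
T/d = -72494418734672/487875651/83745 = -72494418734672/487875651*1/83745 = -72494418734672/40857146392995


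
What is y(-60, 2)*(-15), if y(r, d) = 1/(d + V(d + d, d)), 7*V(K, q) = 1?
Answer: -7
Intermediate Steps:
V(K, q) = ⅐ (V(K, q) = (⅐)*1 = ⅐)
y(r, d) = 1/(⅐ + d) (y(r, d) = 1/(d + ⅐) = 1/(⅐ + d))
y(-60, 2)*(-15) = (7/(1 + 7*2))*(-15) = (7/(1 + 14))*(-15) = (7/15)*(-15) = -7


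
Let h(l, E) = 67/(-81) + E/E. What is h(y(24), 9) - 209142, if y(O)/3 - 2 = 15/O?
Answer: -16940488/81 ≈ -2.0914e+5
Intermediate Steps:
y(O) = 6 + 45/O (y(O) = 6 + 3*(15/O) = 6 + 45/O)
h(l, E) = 14/81 (h(l, E) = 67*(-1/81) + 1 = -67/81 + 1 = 14/81)
h(y(24), 9) - 209142 = 14/81 - 209142 = -16940488/81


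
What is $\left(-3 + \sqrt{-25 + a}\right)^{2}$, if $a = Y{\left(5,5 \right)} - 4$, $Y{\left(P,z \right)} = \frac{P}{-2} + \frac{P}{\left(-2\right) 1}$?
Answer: $\left(3 - i \sqrt{34}\right)^{2} \approx -25.0 - 34.986 i$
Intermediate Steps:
$Y{\left(P,z \right)} = - P$ ($Y{\left(P,z \right)} = P \left(- \frac{1}{2}\right) + \frac{P}{-2} = - \frac{P}{2} + P \left(- \frac{1}{2}\right) = - \frac{P}{2} - \frac{P}{2} = - P$)
$a = -9$ ($a = \left(-1\right) 5 - 4 = -5 - 4 = -9$)
$\left(-3 + \sqrt{-25 + a}\right)^{2} = \left(-3 + \sqrt{-25 - 9}\right)^{2} = \left(-3 + \sqrt{-34}\right)^{2} = \left(-3 + i \sqrt{34}\right)^{2}$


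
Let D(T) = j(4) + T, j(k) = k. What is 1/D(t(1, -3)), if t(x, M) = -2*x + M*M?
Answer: 1/11 ≈ 0.090909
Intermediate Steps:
t(x, M) = M² - 2*x (t(x, M) = -2*x + M² = M² - 2*x)
D(T) = 4 + T
1/D(t(1, -3)) = 1/(4 + ((-3)² - 2*1)) = 1/(4 + (9 - 2)) = 1/(4 + 7) = 1/11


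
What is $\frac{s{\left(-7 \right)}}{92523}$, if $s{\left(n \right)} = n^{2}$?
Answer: $\frac{49}{92523} \approx 0.0005296$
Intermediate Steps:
$\frac{s{\left(-7 \right)}}{92523} = \frac{\left(-7\right)^{2}}{92523} = 49 \cdot \frac{1}{92523} = \frac{49}{92523}$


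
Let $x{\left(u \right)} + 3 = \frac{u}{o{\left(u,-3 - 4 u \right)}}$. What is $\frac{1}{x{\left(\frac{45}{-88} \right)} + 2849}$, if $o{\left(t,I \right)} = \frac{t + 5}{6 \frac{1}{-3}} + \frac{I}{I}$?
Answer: $\frac{73}{207788} \approx 0.00035132$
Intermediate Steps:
$o{\left(t,I \right)} = - \frac{3}{2} - \frac{t}{2}$ ($o{\left(t,I \right)} = \frac{5 + t}{6 \left(- \frac{1}{3}\right)} + 1 = \frac{5 + t}{-2} + 1 = \left(5 + t\right) \left(- \frac{1}{2}\right) + 1 = \left(- \frac{5}{2} - \frac{t}{2}\right) + 1 = - \frac{3}{2} - \frac{t}{2}$)
$x{\left(u \right)} = -3 + \frac{u}{- \frac{3}{2} - \frac{u}{2}}$
$\frac{1}{x{\left(\frac{45}{-88} \right)} + 2849} = \frac{1}{\frac{-9 - 5 \frac{45}{-88}}{3 + \frac{45}{-88}} + 2849} = \frac{1}{\frac{-9 - 5 \cdot 45 \left(- \frac{1}{88}\right)}{3 + 45 \left(- \frac{1}{88}\right)} + 2849} = \frac{1}{\frac{-9 - - \frac{225}{88}}{3 - \frac{45}{88}} + 2849} = \frac{1}{\frac{-9 + \frac{225}{88}}{\frac{219}{88}} + 2849} = \frac{1}{\frac{88}{219} \left(- \frac{567}{88}\right) + 2849} = \frac{1}{- \frac{189}{73} + 2849} = \frac{1}{\frac{207788}{73}} = \frac{73}{207788}$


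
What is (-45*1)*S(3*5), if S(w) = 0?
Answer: 0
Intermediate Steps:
(-45*1)*S(3*5) = -45*1*0 = -45*0 = 0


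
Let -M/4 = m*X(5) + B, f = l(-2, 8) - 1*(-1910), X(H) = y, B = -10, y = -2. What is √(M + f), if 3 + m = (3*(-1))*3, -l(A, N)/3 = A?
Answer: 2*√465 ≈ 43.128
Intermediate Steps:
l(A, N) = -3*A
m = -12 (m = -3 + (3*(-1))*3 = -3 - 3*3 = -3 - 9 = -12)
X(H) = -2
f = 1916 (f = -3*(-2) - 1*(-1910) = 6 + 1910 = 1916)
M = -56 (M = -4*(-12*(-2) - 10) = -4*(24 - 10) = -4*14 = -56)
√(M + f) = √(-56 + 1916) = √1860 = 2*√465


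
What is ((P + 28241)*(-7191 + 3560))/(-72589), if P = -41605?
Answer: -48524684/72589 ≈ -668.49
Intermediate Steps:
((P + 28241)*(-7191 + 3560))/(-72589) = ((-41605 + 28241)*(-7191 + 3560))/(-72589) = -13364*(-3631)*(-1/72589) = 48524684*(-1/72589) = -48524684/72589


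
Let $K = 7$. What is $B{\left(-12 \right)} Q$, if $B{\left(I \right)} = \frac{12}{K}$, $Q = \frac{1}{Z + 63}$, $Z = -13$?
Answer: $\frac{6}{175} \approx 0.034286$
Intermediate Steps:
$Q = \frac{1}{50}$ ($Q = \frac{1}{-13 + 63} = \frac{1}{50} \approx 0.02$)
$B{\left(I \right)} = \frac{12}{7}$
$B{\left(-12 \right)} Q = \frac{12}{7} \cdot \frac{1}{50} = \frac{6}{175}$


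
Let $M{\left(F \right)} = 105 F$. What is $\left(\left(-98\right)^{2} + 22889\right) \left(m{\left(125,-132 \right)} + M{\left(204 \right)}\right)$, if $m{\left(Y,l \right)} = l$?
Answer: $691710984$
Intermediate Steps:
$\left(\left(-98\right)^{2} + 22889\right) \left(m{\left(125,-132 \right)} + M{\left(204 \right)}\right) = \left(\left(-98\right)^{2} + 22889\right) \left(-132 + 105 \cdot 204\right) = \left(9604 + 22889\right) \left(-132 + 21420\right) = 32493 \cdot 21288 = 691710984$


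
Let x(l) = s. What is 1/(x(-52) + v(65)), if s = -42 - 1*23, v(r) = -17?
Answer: -1/82 ≈ -0.012195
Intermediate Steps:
s = -65 (s = -42 - 23 = -65)
x(l) = -65
1/(x(-52) + v(65)) = 1/(-65 - 17) = 1/(-82) = -1/82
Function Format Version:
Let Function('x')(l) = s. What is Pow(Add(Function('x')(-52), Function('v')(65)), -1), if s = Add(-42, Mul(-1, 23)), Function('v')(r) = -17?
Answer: Rational(-1, 82) ≈ -0.012195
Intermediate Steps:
s = -65 (s = Add(-42, -23) = -65)
Function('x')(l) = -65
Pow(Add(Function('x')(-52), Function('v')(65)), -1) = Pow(Add(-65, -17), -1) = Pow(-82, -1) = Rational(-1, 82)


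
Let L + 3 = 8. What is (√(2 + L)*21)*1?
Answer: 21*√7 ≈ 55.561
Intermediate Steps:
L = 5 (L = -3 + 8 = 5)
(√(2 + L)*21)*1 = (√(2 + 5)*21)*1 = (√7*21)*1 = (21*√7)*1 = 21*√7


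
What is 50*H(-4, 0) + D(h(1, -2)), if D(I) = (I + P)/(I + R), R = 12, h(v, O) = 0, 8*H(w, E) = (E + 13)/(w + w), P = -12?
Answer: -357/32 ≈ -11.156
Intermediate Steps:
H(w, E) = (13 + E)/(16*w) (H(w, E) = ((E + 13)/(w + w))/8 = ((13 + E)/((2*w)))/8 = ((13 + E)*(1/(2*w)))/8 = ((13 + E)/(2*w))/8 = (13 + E)/(16*w))
D(I) = (-12 + I)/(12 + I) (D(I) = (I - 12)/(I + 12) = (-12 + I)/(12 + I))
50*H(-4, 0) + D(h(1, -2)) = 50*((1/16)*(13 + 0)/(-4)) + (-12 + 0)/(12 + 0) = 50*((1/16)*(-1/4)*13) - 12/12 = 50*(-13/64) + (1/12)*(-12) = -325/32 - 1 = -357/32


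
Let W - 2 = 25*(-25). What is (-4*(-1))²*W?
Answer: -9968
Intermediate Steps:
W = -623 (W = 2 + 25*(-25) = 2 - 625 = -623)
(-4*(-1))²*W = (-4*(-1))²*(-623) = 4²*(-623) = 16*(-623) = -9968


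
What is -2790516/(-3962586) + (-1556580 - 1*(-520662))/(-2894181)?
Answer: 676731808408/637135617337 ≈ 1.0621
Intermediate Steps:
-2790516/(-3962586) + (-1556580 - 1*(-520662))/(-2894181) = -2790516*(-1/3962586) + (-1556580 + 520662)*(-1/2894181) = 465086/660431 - 1035918*(-1/2894181) = 465086/660431 + 345306/964727 = 676731808408/637135617337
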